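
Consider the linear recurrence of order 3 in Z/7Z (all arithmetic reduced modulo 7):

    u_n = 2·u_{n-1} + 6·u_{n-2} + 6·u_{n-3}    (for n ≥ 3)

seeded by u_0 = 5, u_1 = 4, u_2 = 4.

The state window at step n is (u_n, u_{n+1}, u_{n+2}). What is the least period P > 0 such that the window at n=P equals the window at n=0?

114

n=0: window = (5, 4, 4)
n=1: window = (4, 4, 6)
n=2: window = (4, 6, 4)
n=3: window = (6, 4, 5)
n=4: window = (4, 5, 0)
n=5: window = (5, 0, 5)
n=6: window = (0, 5, 5)
n=7: window = (5, 5, 5)
n=8: window = (5, 5, 0)
n=9: window = (5, 0, 4)
n=10: window = (0, 4, 3)
n=11: window = (4, 3, 2)
n=12: window = (3, 2, 4)
n=13: window = (2, 4, 3)
n=14: window = (4, 3, 0)
n=15: window = (3, 0, 0)
n=16: window = (0, 0, 4)
n=17: window = (0, 4, 1)
n=18: window = (4, 1, 5)
n=19: window = (1, 5, 5)
n=20: window = (5, 5, 4)
n=21: window = (5, 4, 5)
n=22: window = (4, 5, 1)
n=23: window = (5, 1, 0)
n=24: window = (1, 0, 1)
n=25: window = (0, 1, 1)
n=26: window = (1, 1, 1)
n=27: window = (1, 1, 0)
n=28: window = (1, 0, 5)
n=29: window = (0, 5, 2)
n=30: window = (5, 2, 6)
n=31: window = (2, 6, 5)
n=32: window = (6, 5, 2)
n=33: window = (5, 2, 0)
n=34: window = (2, 0, 0)
n=35: window = (0, 0, 5)
n=36: window = (0, 5, 3)
n=37: window = (5, 3, 1)
n=38: window = (3, 1, 1)
n=39: window = (1, 1, 5)
n=40: window = (1, 5, 1)
…
n=112: window = (0, 6, 5)
n=113: window = (6, 5, 4)
n=114: window = (5, 4, 4)
window at n=114 equals window at n=0 → period = 114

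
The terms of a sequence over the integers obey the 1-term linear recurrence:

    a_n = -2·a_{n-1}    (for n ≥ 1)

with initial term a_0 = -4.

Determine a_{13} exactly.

a_1 = -2·-4 = 8
a_2 = -2·8 = -16
a_3 = -2·-16 = 32
a_4 = -2·32 = -64
a_5 = -2·-64 = 128
a_6 = -2·128 = -256
a_7 = -2·-256 = 512
a_8 = -2·512 = -1024
a_9 = -2·-1024 = 2048
a_10 = -2·2048 = -4096
a_11 = -2·-4096 = 8192
a_12 = -2·8192 = -16384
a_13 = -2·-16384 = 32768

32768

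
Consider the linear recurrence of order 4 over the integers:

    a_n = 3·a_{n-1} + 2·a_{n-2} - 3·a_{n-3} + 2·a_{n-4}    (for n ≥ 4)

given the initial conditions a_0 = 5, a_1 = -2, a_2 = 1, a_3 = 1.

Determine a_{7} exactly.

a_4 = 3·1 + 2·1 + -3·-2 + 2·5 = 21
a_5 = 3·21 + 2·1 + -3·1 + 2·-2 = 58
a_6 = 3·58 + 2·21 + -3·1 + 2·1 = 215
a_7 = 3·215 + 2·58 + -3·21 + 2·1 = 700

700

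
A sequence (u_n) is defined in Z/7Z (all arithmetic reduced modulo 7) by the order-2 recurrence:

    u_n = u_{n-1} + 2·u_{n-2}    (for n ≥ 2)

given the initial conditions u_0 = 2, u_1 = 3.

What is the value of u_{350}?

u_2 = 1·3 + 2·2 = 0
u_3 = 1·0 + 2·3 = 6
u_4 = 1·6 + 2·0 = 6
u_5 = 1·6 + 2·6 = 4
u_6 = 1·4 + 2·6 = 2
u_7 = 1·2 + 2·4 = 3
(u_6, u_7) = (2, 3) = (u_0, u_1), so the sequence has period 6.
350 ≡ 2 (mod 6), hence u_350 = u_2 = 0.

0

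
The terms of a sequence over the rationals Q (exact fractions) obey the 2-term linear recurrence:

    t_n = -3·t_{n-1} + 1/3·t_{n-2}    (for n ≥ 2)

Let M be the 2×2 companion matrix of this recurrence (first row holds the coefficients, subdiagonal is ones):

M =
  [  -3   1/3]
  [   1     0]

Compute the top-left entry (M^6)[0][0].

(M^6)[0][0] is the top entry after applying M 6 times to the unit state (1, 0). Equivalently it is h_{7} for the auxiliary sequence (h_n) obeying the same recurrence with h_1 = 1 and h_i = 0 for 0 ≤ i < 1:
h_2 = -3·1 + 1/3·0 = -3
h_3 = -3·-3 + 1/3·1 = 28/3
h_4 = -3·28/3 + 1/3·-3 = -29
h_5 = -3·-29 + 1/3·28/3 = 811/9
h_6 = -3·811/9 + 1/3·-29 = -280
h_7 = -3·-280 + 1/3·811/9 = 23491/27

23491/27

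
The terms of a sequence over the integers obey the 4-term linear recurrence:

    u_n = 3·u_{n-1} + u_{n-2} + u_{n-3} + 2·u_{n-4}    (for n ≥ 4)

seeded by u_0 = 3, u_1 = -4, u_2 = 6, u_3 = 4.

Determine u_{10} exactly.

30426

u_4 = 3·4 + 1·6 + 1·-4 + 2·3 = 20
u_5 = 3·20 + 1·4 + 1·6 + 2·-4 = 62
u_6 = 3·62 + 1·20 + 1·4 + 2·6 = 222
u_7 = 3·222 + 1·62 + 1·20 + 2·4 = 756
u_8 = 3·756 + 1·222 + 1·62 + 2·20 = 2592
u_9 = 3·2592 + 1·756 + 1·222 + 2·62 = 8878
u_10 = 3·8878 + 1·2592 + 1·756 + 2·222 = 30426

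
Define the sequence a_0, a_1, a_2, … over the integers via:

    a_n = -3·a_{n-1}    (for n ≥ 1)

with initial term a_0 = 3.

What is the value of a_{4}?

a_1 = -3·3 = -9
a_2 = -3·-9 = 27
a_3 = -3·27 = -81
a_4 = -3·-81 = 243

243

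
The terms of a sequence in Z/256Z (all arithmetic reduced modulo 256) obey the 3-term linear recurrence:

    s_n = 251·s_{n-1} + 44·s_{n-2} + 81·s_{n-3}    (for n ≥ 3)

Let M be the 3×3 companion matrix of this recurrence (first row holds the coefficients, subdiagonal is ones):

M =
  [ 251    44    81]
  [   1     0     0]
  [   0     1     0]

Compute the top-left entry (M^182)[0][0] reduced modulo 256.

(M^182)[0][0] is the top entry after applying M 182 times to the unit state (1, 0, 0). Equivalently it is h_{184} for the auxiliary sequence (h_n) obeying the same recurrence with h_2 = 1 and h_i = 0 for 0 ≤ i < 2:
h_3 = 251·1 + 44·0 + 81·0 = 251
h_4 = 251·251 + 44·1 + 81·0 = 69
h_5 = 251·69 + 44·251 + 81·1 = 28
h_6 = 251·28 + 44·69 + 81·251 = 187
h_7 = 251·187 + 44·28 + 81·69 = 254
h_8 = 251·254 + 44·187 + 81·28 = 10
Continuing the recurrence:
  h_9 = 161;  h_10 = 241;  h_11 = 33;  h_12 = 184;  h_13 = 85;  h_14 = 104
  h_15 = 204;  h_16 = 201;  h_17 = 11;  h_18 = 225;  h_19 = 24;  h_20 = 175
  h_21 = 230;  h_22 = 46;  h_23 = 1;  h_24 = 169;  h_25 = 109;  h_26 = 60
  h_27 = 9;  h_28 = 160;  h_29 = 104;  h_30 = 81;  h_31 = 235;  h_32 = 61
  h_33 = 212;  h_34 = 179;  h_35 = 62;  h_36 = 162;  h_37 = 33;  h_38 = 209
  h_39 = 217;  h_40 = 32;  h_41 = 205;  h_42 = 40;  h_43 = 148;  h_44 = 217
  h_45 = 219;  h_46 = 217;  h_47 = 16;  h_48 = 71;  h_49 = 6;  h_50 = 38
  h_51 = 193;  h_52 = 169;  h_53 = 229;  h_54 = 164;  h_55 = 161;  h_56 = 128
  h_57 = 16;  h_58 = 161;  h_59 = 27;  h_60 = 53;  h_61 = 140;  h_62 = 235
  h_63 = 62;  h_64 = 122;  h_65 = 161;  h_66 = 113;  h_67 = 17;  h_68 = 8
  h_69 = 133;  h_70 = 40;  h_71 = 156;  h_72 = 233;  h_73 = 235;  h_74 = 209
  h_75 = 8;  h_76 = 31;  h_77 = 230;  h_78 = 94;  h_79 = 129;  h_80 = 105
  h_81 = 221;  h_82 = 140;  h_83 = 121;  h_84 = 160;  h_85 = 248;  h_86 = 241
  h_87 = 139;  h_88 = 45;  h_89 = 68;  h_90 = 99;  h_91 = 254;  h_92 = 146
  h_93 = 33;  h_94 = 209;  h_95 = 201;  h_96 = 112;  h_97 = 125;  h_98 = 104
  h_99 = 228;  h_100 = 249;  h_101 = 59;  h_102 = 201;  h_103 = 0;  h_104 = 55
  h_105 = 134;  h_106 = 214;  h_107 = 65;  h_108 = 233;  h_109 = 85;  h_110 = 244
  h_111 = 145;  h_112 = 0;  h_113 = 32;  h_114 = 65;  h_115 = 59;  h_116 = 37
  h_117 = 252;  h_118 = 27;  h_119 = 126;  h_120 = 234;  h_121 = 161;  h_122 = 241
  h_123 = 1;  h_124 = 88;  h_125 = 181;  h_126 = 232;  h_127 = 108;  h_128 = 9
  h_129 = 203;  h_130 = 193;  h_131 = 248;  h_132 = 143;  h_133 = 230;  h_134 = 142
  h_135 = 1;  h_136 = 41;  h_137 = 77;  h_138 = 220;  h_139 = 233;  h_140 = 160
  h_141 = 136;  h_142 = 145;  h_143 = 43;  h_144 = 29;  h_145 = 180;  h_146 = 19
  h_147 = 190;  h_148 = 130;  h_149 = 33;  h_150 = 209;  h_151 = 185;  h_152 = 192
  h_153 = 45;  h_154 = 168;  h_155 = 52;  h_156 = 25;  h_157 = 155;  h_158 = 185
  h_159 = 240;  h_160 = 39;  h_161 = 6;  h_162 = 134;  h_163 = 193;  h_164 = 41
  h_165 = 197;  h_166 = 68;  h_167 = 129;  h_168 = 128;  h_169 = 48;  h_170 = 225
  h_171 = 91;  h_172 = 21;  h_173 = 108;  h_174 = 75;  h_175 = 190;  h_176 = 90
  h_177 = 161;  h_178 = 113;  h_179 = 241;  h_180 = 168;  h_181 = 229;  h_182 = 168
h_183 = 251·168 + 44·229 + 81·168 = 60
h_184 = 251·60 + 44·168 + 81·229 = 41

41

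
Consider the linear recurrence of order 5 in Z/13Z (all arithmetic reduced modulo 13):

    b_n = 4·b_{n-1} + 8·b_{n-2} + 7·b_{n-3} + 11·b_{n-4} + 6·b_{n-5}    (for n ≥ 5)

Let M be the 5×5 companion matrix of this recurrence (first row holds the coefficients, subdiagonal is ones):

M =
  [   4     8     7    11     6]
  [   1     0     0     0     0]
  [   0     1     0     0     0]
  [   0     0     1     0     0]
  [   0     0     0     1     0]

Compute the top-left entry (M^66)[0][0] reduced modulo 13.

(M^66)[0][0] is the top entry after applying M 66 times to the unit state (1, 0, 0, 0, 0). Equivalently it is h_{70} for the auxiliary sequence (h_n) obeying the same recurrence with h_4 = 1 and h_i = 0 for 0 ≤ i < 4:
h_5 = 4·1 + 8·0 + 7·0 + 11·0 + 6·0 = 4
h_6 = 4·4 + 8·1 + 7·0 + 11·0 + 6·0 = 11
h_7 = 4·11 + 8·4 + 7·1 + 11·0 + 6·0 = 5
h_8 = 4·5 + 8·11 + 7·4 + 11·1 + 6·0 = 4
h_9 = 4·4 + 8·5 + 7·11 + 11·4 + 6·1 = 1
h_10 = 4·1 + 8·4 + 7·5 + 11·11 + 6·4 = 8
h_11 = 4·8 + 8·1 + 7·4 + 11·5 + 6·11 = 7
h_12 = 4·7 + 8·8 + 7·1 + 11·4 + 6·5 = 4
h_13 = 4·4 + 8·7 + 7·8 + 11·1 + 6·4 = 7
h_14 = 4·7 + 8·4 + 7·7 + 11·8 + 6·1 = 8
h_15 = 4·8 + 8·7 + 7·4 + 11·7 + 6·8 = 7
h_16 = 4·7 + 8·8 + 7·7 + 11·4 + 6·7 = 6
h_17 = 4·6 + 8·7 + 7·8 + 11·7 + 6·4 = 3
h_18 = 4·3 + 8·6 + 7·7 + 11·8 + 6·7 = 5
h_19 = 4·5 + 8·3 + 7·6 + 11·7 + 6·8 = 3
h_20 = 4·3 + 8·5 + 7·3 + 11·6 + 6·7 = 12
h_21 = 4·12 + 8·3 + 7·5 + 11·3 + 6·6 = 7
h_22 = 4·7 + 8·12 + 7·3 + 11·5 + 6·3 = 10
h_23 = 4·10 + 8·7 + 7·12 + 11·3 + 6·5 = 9
h_24 = 4·9 + 8·10 + 7·7 + 11·12 + 6·3 = 3
h_25 = 4·3 + 8·9 + 7·10 + 11·7 + 6·12 = 4
h_26 = 4·4 + 8·3 + 7·9 + 11·10 + 6·7 = 8
h_27 = 4·8 + 8·4 + 7·3 + 11·9 + 6·10 = 10
h_28 = 4·10 + 8·8 + 7·4 + 11·3 + 6·9 = 11
h_29 = 4·11 + 8·10 + 7·8 + 11·4 + 6·3 = 8
h_30 = 4·8 + 8·11 + 7·10 + 11·8 + 6·4 = 3
h_31 = 4·3 + 8·8 + 7·11 + 11·10 + 6·8 = 12
h_32 = 4·12 + 8·3 + 7·8 + 11·11 + 6·10 = 10
h_33 = 4·10 + 8·12 + 7·3 + 11·8 + 6·11 = 12
h_34 = 4·12 + 8·10 + 7·12 + 11·3 + 6·8 = 7
h_35 = 4·7 + 8·12 + 7·10 + 11·12 + 6·3 = 6
h_36 = 4·6 + 8·7 + 7·12 + 11·10 + 6·12 = 8
h_37 = 4·8 + 8·6 + 7·7 + 11·12 + 6·10 = 9
h_38 = 4·9 + 8·8 + 7·6 + 11·7 + 6·12 = 5
h_39 = 4·5 + 8·9 + 7·8 + 11·6 + 6·7 = 9
h_40 = 4·9 + 8·5 + 7·9 + 11·8 + 6·6 = 3
h_41 = 4·3 + 8·9 + 7·5 + 11·9 + 6·8 = 6
h_42 = 4·6 + 8·3 + 7·9 + 11·5 + 6·9 = 12
h_43 = 4·12 + 8·6 + 7·3 + 11·9 + 6·5 = 12
h_44 = 4·12 + 8·12 + 7·6 + 11·3 + 6·9 = 0
h_45 = 4·0 + 8·12 + 7·12 + 11·6 + 6·3 = 4
h_46 = 4·4 + 8·0 + 7·12 + 11·12 + 6·6 = 8
h_47 = 4·8 + 8·4 + 7·0 + 11·12 + 6·12 = 8
h_48 = 4·8 + 8·8 + 7·4 + 11·0 + 6·12 = 1
h_49 = 4·1 + 8·8 + 7·8 + 11·4 + 6·0 = 12
h_50 = 4·12 + 8·1 + 7·8 + 11·8 + 6·4 = 3
h_51 = 4·3 + 8·12 + 7·1 + 11·8 + 6·8 = 4
h_52 = 4·4 + 8·3 + 7·12 + 11·1 + 6·8 = 1
h_53 = 4·1 + 8·4 + 7·3 + 11·12 + 6·1 = 0
h_54 = 4·0 + 8·1 + 7·4 + 11·3 + 6·12 = 11
h_55 = 4·11 + 8·0 + 7·1 + 11·4 + 6·3 = 9
h_56 = 4·9 + 8·11 + 7·0 + 11·1 + 6·4 = 3
h_57 = 4·3 + 8·9 + 7·11 + 11·0 + 6·1 = 11
h_58 = 4·11 + 8·3 + 7·9 + 11·11 + 6·0 = 5
h_59 = 4·5 + 8·11 + 7·3 + 11·9 + 6·11 = 8
h_60 = 4·8 + 8·5 + 7·11 + 11·3 + 6·9 = 2
h_61 = 4·2 + 8·8 + 7·5 + 11·11 + 6·3 = 12
h_62 = 4·12 + 8·2 + 7·8 + 11·5 + 6·11 = 7
h_63 = 4·7 + 8·12 + 7·2 + 11·8 + 6·5 = 9
h_64 = 4·9 + 8·7 + 7·12 + 11·2 + 6·8 = 12
h_65 = 4·12 + 8·9 + 7·7 + 11·12 + 6·2 = 1
h_66 = 4·1 + 8·12 + 7·9 + 11·7 + 6·12 = 0
h_67 = 4·0 + 8·1 + 7·12 + 11·9 + 6·7 = 12
h_68 = 4·12 + 8·0 + 7·1 + 11·12 + 6·9 = 7
h_69 = 4·7 + 8·12 + 7·0 + 11·1 + 6·12 = 12
h_70 = 4·12 + 8·7 + 7·12 + 11·0 + 6·1 = 12

12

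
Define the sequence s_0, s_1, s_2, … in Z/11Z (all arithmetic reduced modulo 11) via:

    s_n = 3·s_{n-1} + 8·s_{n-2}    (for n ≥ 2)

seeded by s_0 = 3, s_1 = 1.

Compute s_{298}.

s_2 = 3·1 + 8·3 = 5
s_3 = 3·5 + 8·1 = 1
s_4 = 3·1 + 8·5 = 10
s_5 = 3·10 + 8·1 = 5
s_6 = 3·5 + 8·10 = 7
s_7 = 3·7 + 8·5 = 6
s_8 = 3·6 + 8·7 = 8
s_9 = 3·8 + 8·6 = 6
s_10 = 3·6 + 8·8 = 5
s_11 = 3·5 + 8·6 = 8
s_12 = 3·8 + 8·5 = 9
s_13 = 3·9 + 8·8 = 3
s_14 = 3·3 + 8·9 = 4
s_15 = 3·4 + 8·3 = 3
s_16 = 3·3 + 8·4 = 8
s_17 = 3·8 + 8·3 = 4
s_18 = 3·4 + 8·8 = 10
s_19 = 3·10 + 8·4 = 7
s_20 = 3·7 + 8·10 = 2
s_21 = 3·2 + 8·7 = 7
s_22 = 3·7 + 8·2 = 4
s_23 = 3·4 + 8·7 = 2
s_24 = 3·2 + 8·4 = 5
s_25 = 3·5 + 8·2 = 9
s_26 = 3·9 + 8·5 = 1
s_27 = 3·1 + 8·9 = 9
s_28 = 3·9 + 8·1 = 2
s_29 = 3·2 + 8·9 = 1
s_30 = 3·1 + 8·2 = 8
s_31 = 3·8 + 8·1 = 10
s_32 = 3·10 + 8·8 = 6
s_33 = 3·6 + 8·10 = 10
s_34 = 3·10 + 8·6 = 1
s_35 = 3·1 + 8·10 = 6
s_36 = 3·6 + 8·1 = 4
s_37 = 3·4 + 8·6 = 5
s_38 = 3·5 + 8·4 = 3
s_39 = 3·3 + 8·5 = 5
s_40 = 3·5 + 8·3 = 6
s_41 = 3·6 + 8·5 = 3
s_42 = 3·3 + 8·6 = 2
s_43 = 3·2 + 8·3 = 8
s_44 = 3·8 + 8·2 = 7
s_45 = 3·7 + 8·8 = 8
s_46 = 3·8 + 8·7 = 3
s_47 = 3·3 + 8·8 = 7
s_48 = 3·7 + 8·3 = 1
s_49 = 3·1 + 8·7 = 4
s_50 = 3·4 + 8·1 = 9
s_51 = 3·9 + 8·4 = 4
s_52 = 3·4 + 8·9 = 7
s_53 = 3·7 + 8·4 = 9
s_54 = 3·9 + 8·7 = 6
s_55 = 3·6 + 8·9 = 2
s_56 = 3·2 + 8·6 = 10
s_57 = 3·10 + 8·2 = 2
s_58 = 3·2 + 8·10 = 9
s_59 = 3·9 + 8·2 = 10
s_60 = 3·10 + 8·9 = 3
s_61 = 3·3 + 8·10 = 1
(s_60, s_61) = (3, 1) = (s_0, s_1), so the sequence has period 60.
298 ≡ 58 (mod 60), hence s_298 = s_58 = 9.

9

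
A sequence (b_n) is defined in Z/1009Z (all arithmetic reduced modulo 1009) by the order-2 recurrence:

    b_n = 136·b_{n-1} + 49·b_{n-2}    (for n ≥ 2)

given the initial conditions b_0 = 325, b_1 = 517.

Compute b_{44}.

b_2 = 136·517 + 49·325 = 472
b_3 = 136·472 + 49·517 = 733
b_4 = 136·733 + 49·472 = 727
b_5 = 136·727 + 49·733 = 592
b_6 = 136·592 + 49·727 = 100
b_7 = 136·100 + 49·592 = 230
b_8 = 136·230 + 49·100 = 865
b_9 = 136·865 + 49·230 = 767
b_10 = 136·767 + 49·865 = 392
b_11 = 136·392 + 49·767 = 85
b_12 = 136·85 + 49·392 = 498
b_13 = 136·498 + 49·85 = 254
b_14 = 136·254 + 49·498 = 424
b_15 = 136·424 + 49·254 = 489
b_16 = 136·489 + 49·424 = 506
b_17 = 136·506 + 49·489 = 958
b_18 = 136·958 + 49·506 = 705
b_19 = 136·705 + 49·958 = 553
b_20 = 136·553 + 49·705 = 781
b_21 = 136·781 + 49·553 = 125
b_22 = 136·125 + 49·781 = 783
b_23 = 136·783 + 49·125 = 614
b_24 = 136·614 + 49·783 = 791
b_25 = 136·791 + 49·614 = 438
b_26 = 136·438 + 49·791 = 454
b_27 = 136·454 + 49·438 = 468
b_28 = 136·468 + 49·454 = 129
b_29 = 136·129 + 49·468 = 116
b_30 = 136·116 + 49·129 = 908
b_31 = 136·908 + 49·116 = 20
b_32 = 136·20 + 49·908 = 798
b_33 = 136·798 + 49·20 = 536
b_34 = 136·536 + 49·798 = 1008
b_35 = 136·1008 + 49·536 = 903
b_36 = 136·903 + 49·1008 = 670
b_37 = 136·670 + 49·903 = 161
b_38 = 136·161 + 49·670 = 240
b_39 = 136·240 + 49·161 = 169
b_40 = 136·169 + 49·240 = 438
b_41 = 136·438 + 49·169 = 246
b_42 = 136·246 + 49·438 = 432
b_43 = 136·432 + 49·246 = 176
b_44 = 136·176 + 49·432 = 708

708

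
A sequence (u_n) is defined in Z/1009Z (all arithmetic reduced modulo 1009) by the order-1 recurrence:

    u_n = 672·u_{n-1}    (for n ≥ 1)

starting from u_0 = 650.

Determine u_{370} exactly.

u_1 = 672·650 = 912
u_2 = 672·912 = 401
u_3 = 672·401 = 69
u_4 = 672·69 = 963
u_5 = 672·963 = 367
u_6 = 672·367 = 428
u_7 = 672·428 = 51
u_8 = 672·51 = 975
u_9 = 672·975 = 359
u_10 = 672·359 = 97
u_11 = 672·97 = 608
u_12 = 672·608 = 940
u_13 = 672·940 = 46
u_14 = 672·46 = 642
u_15 = 672·642 = 581
u_16 = 672·581 = 958
u_17 = 672·958 = 34
u_18 = 672·34 = 650
(u_18) = (650) = (u_0), so the sequence has period 18.
370 ≡ 10 (mod 18), hence u_370 = u_10 = 97.

97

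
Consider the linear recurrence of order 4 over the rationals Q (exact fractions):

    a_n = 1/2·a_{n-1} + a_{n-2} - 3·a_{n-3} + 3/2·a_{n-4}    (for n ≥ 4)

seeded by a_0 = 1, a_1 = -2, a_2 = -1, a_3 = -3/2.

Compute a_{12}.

137759/1024

a_4 = 1/2·-3/2 + 1·-1 + -3·-2 + 3/2·1 = 23/4
a_5 = 1/2·23/4 + 1·-3/2 + -3·-1 + 3/2·-2 = 11/8
a_6 = 1/2·11/8 + 1·23/4 + -3·-3/2 + 3/2·-1 = 151/16
a_7 = 1/2·151/16 + 1·11/8 + -3·23/4 + 3/2·-3/2 = -429/32
a_8 = 1/2·-429/32 + 1·151/16 + -3·11/8 + 3/2·23/4 = 463/64
a_9 = 1/2·463/64 + 1·-429/32 + -3·151/16 + 3/2·11/8 = -4613/128
a_10 = 1/2·-4613/128 + 1·463/64 + -3·-429/32 + 3/2·151/16 = 11159/256
a_11 = 1/2·11159/256 + 1·-4613/128 + -3·463/64 + 3/2·-429/32 = -28701/512
a_12 = 1/2·-28701/512 + 1·11159/256 + -3·-4613/128 + 3/2·463/64 = 137759/1024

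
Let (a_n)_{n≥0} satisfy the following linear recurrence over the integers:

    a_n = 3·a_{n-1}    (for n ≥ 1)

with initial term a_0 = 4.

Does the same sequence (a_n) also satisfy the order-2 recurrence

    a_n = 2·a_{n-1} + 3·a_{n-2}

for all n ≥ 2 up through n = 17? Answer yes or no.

Terms a_0..a_17: 4, 12, 36, 108, 324, 972, 2916, 8748, 26244, 78732, 236196, 708588, 2125764, 6377292, 19131876, 57395628, 172186884, 516560652
n=2: candidate gives 36, actual a_2 = 36 ✓
n=3: candidate gives 108, actual a_3 = 108 ✓
n=4: candidate gives 324, actual a_4 = 324 ✓
n=5: candidate gives 972, actual a_5 = 972 ✓
n=6: candidate gives 2916, actual a_6 = 2916 ✓
n=7: candidate gives 8748, actual a_7 = 8748 ✓
n=8: candidate gives 26244, actual a_8 = 26244 ✓
n=9: candidate gives 78732, actual a_9 = 78732 ✓
n=10: candidate gives 236196, actual a_10 = 236196 ✓
n=11: candidate gives 708588, actual a_11 = 708588 ✓
n=12: candidate gives 2125764, actual a_12 = 2125764 ✓
n=13: candidate gives 6377292, actual a_13 = 6377292 ✓
n=14: candidate gives 19131876, actual a_14 = 19131876 ✓
n=15: candidate gives 57395628, actual a_15 = 57395628 ✓
n=16: candidate gives 172186884, actual a_16 = 172186884 ✓
n=17: candidate gives 516560652, actual a_17 = 516560652 ✓

yes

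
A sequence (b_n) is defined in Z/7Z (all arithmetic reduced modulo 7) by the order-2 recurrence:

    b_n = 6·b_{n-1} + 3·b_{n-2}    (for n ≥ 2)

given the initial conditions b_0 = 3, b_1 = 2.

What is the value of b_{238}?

0

b_2 = 6·2 + 3·3 = 0
b_3 = 6·0 + 3·2 = 6
b_4 = 6·6 + 3·0 = 1
b_5 = 6·1 + 3·6 = 3
b_6 = 6·3 + 3·1 = 0
b_7 = 6·0 + 3·3 = 2
b_8 = 6·2 + 3·0 = 5
b_9 = 6·5 + 3·2 = 1
b_10 = 6·1 + 3·5 = 0
b_11 = 6·0 + 3·1 = 3
b_12 = 6·3 + 3·0 = 4
b_13 = 6·4 + 3·3 = 5
b_14 = 6·5 + 3·4 = 0
b_15 = 6·0 + 3·5 = 1
b_16 = 6·1 + 3·0 = 6
b_17 = 6·6 + 3·1 = 4
b_18 = 6·4 + 3·6 = 0
b_19 = 6·0 + 3·4 = 5
b_20 = 6·5 + 3·0 = 2
b_21 = 6·2 + 3·5 = 6
b_22 = 6·6 + 3·2 = 0
b_23 = 6·0 + 3·6 = 4
b_24 = 6·4 + 3·0 = 3
b_25 = 6·3 + 3·4 = 2
(b_24, b_25) = (3, 2) = (b_0, b_1), so the sequence has period 24.
238 ≡ 22 (mod 24), hence b_238 = b_22 = 0.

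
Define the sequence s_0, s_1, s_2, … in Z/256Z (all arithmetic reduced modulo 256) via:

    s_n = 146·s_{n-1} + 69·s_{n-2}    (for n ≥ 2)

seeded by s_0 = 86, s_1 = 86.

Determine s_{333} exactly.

s_2 = 146·86 + 69·86 = 58
s_3 = 146·58 + 69·86 = 66
s_4 = 146·66 + 69·58 = 70
s_5 = 146·70 + 69·66 = 182
s_6 = 146·182 + 69·70 = 170
s_7 = 146·170 + 69·182 = 2
s_8 = 146·2 + 69·170 = 246
s_9 = 146·246 + 69·2 = 214
s_10 = 146·214 + 69·246 = 90
s_11 = 146·90 + 69·214 = 2
s_12 = 146·2 + 69·90 = 102
s_13 = 146·102 + 69·2 = 182
s_14 = 146·182 + 69·102 = 74
s_15 = 146·74 + 69·182 = 66
s_16 = 146·66 + 69·74 = 150
s_17 = 146·150 + 69·66 = 86
s_18 = 146·86 + 69·150 = 122
s_19 = 146·122 + 69·86 = 194
s_20 = 146·194 + 69·122 = 134
s_21 = 146·134 + 69·194 = 182
s_22 = 146·182 + 69·134 = 234
s_23 = 146·234 + 69·182 = 130
s_24 = 146·130 + 69·234 = 54
s_25 = 146·54 + 69·130 = 214
s_26 = 146·214 + 69·54 = 154
s_27 = 146·154 + 69·214 = 130
s_28 = 146·130 + 69·154 = 166
s_29 = 146·166 + 69·130 = 182
s_30 = 146·182 + 69·166 = 138
s_31 = 146·138 + 69·182 = 194
s_32 = 146·194 + 69·138 = 214
s_33 = 146·214 + 69·194 = 86
s_34 = 146·86 + 69·214 = 186
s_35 = 146·186 + 69·86 = 66
s_36 = 146·66 + 69·186 = 198
s_37 = 146·198 + 69·66 = 182
s_38 = 146·182 + 69·198 = 42
s_39 = 146·42 + 69·182 = 2
s_40 = 146·2 + 69·42 = 118
s_41 = 146·118 + 69·2 = 214
s_42 = 146·214 + 69·118 = 218
s_43 = 146·218 + 69·214 = 2
s_44 = 146·2 + 69·218 = 230
s_45 = 146·230 + 69·2 = 182
s_46 = 146·182 + 69·230 = 202
s_47 = 146·202 + 69·182 = 66
s_48 = 146·66 + 69·202 = 22
s_49 = 146·22 + 69·66 = 86
s_50 = 146·86 + 69·22 = 250
s_51 = 146·250 + 69·86 = 194
s_52 = 146·194 + 69·250 = 6
s_53 = 146·6 + 69·194 = 182
s_54 = 146·182 + 69·6 = 106
s_55 = 146·106 + 69·182 = 130
s_56 = 146·130 + 69·106 = 182
s_57 = 146·182 + 69·130 = 214
s_58 = 146·214 + 69·182 = 26
s_59 = 146·26 + 69·214 = 130
s_60 = 146·130 + 69·26 = 38
s_61 = 146·38 + 69·130 = 182
s_62 = 146·182 + 69·38 = 10
s_63 = 146·10 + 69·182 = 194
s_64 = 146·194 + 69·10 = 86
s_65 = 146·86 + 69·194 = 86
(s_64, s_65) = (86, 86) = (s_0, s_1), so the sequence has period 64.
333 ≡ 13 (mod 64), hence s_333 = s_13 = 182.

182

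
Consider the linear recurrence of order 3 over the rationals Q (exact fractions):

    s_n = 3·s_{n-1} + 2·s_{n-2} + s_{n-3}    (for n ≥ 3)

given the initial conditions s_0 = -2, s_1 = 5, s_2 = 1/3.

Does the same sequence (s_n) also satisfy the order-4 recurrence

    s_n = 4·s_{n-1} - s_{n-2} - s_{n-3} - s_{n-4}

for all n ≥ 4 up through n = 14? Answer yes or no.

Terms s_0..s_14: -2, 5, 1/3, 9, 98/3, 349/3, 1270/3, 4606/3, 5569, 20201, 219829/3, 265800, 2892461/3, 10492012/3, 38058358/3
n=4: candidate gives 98/3, actual s_4 = 98/3 ✓
n=5: candidate gives 349/3, actual s_5 = 349/3 ✓
n=6: candidate gives 1270/3, actual s_6 = 1270/3 ✓
n=7: candidate gives 4606/3, actual s_7 = 4606/3 ✓
n=8: candidate gives 5569, actual s_8 = 5569 ✓
n=9: candidate gives 20201, actual s_9 = 20201 ✓
n=10: candidate gives 219829/3, actual s_10 = 219829/3 ✓
n=11: candidate gives 265800, actual s_11 = 265800 ✓
n=12: candidate gives 2892461/3, actual s_12 = 2892461/3 ✓
n=13: candidate gives 10492012/3, actual s_13 = 10492012/3 ✓
n=14: candidate gives 38058358/3, actual s_14 = 38058358/3 ✓

yes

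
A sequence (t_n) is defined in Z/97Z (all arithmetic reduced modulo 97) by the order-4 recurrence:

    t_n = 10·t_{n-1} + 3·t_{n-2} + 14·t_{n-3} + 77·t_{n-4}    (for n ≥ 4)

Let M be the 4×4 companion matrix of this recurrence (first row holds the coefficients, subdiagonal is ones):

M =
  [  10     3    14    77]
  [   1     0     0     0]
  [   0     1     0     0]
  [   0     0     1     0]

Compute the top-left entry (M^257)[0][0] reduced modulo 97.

51

(M^257)[0][0] is the top entry after applying M 257 times to the unit state (1, 0, 0, 0). Equivalently it is h_{260} for the auxiliary sequence (h_n) obeying the same recurrence with h_3 = 1 and h_i = 0 for 0 ≤ i < 3:
h_4 = 10·1 + 3·0 + 14·0 + 77·0 = 10
h_5 = 10·10 + 3·1 + 14·0 + 77·0 = 6
h_6 = 10·6 + 3·10 + 14·1 + 77·0 = 7
h_7 = 10·7 + 3·6 + 14·10 + 77·1 = 14
h_8 = 10·14 + 3·7 + 14·6 + 77·10 = 45
h_9 = 10·45 + 3·14 + 14·7 + 77·6 = 82
Continuing the recurrence:
  h_10 = 41;  h_11 = 36;  h_12 = 52;  h_13 = 47;  h_14 = 19;  h_15 = 48
  h_16 = 58;  h_17 = 50;  h_18 = 93;  h_19 = 59;  h_20 = 21;  h_21 = 10
  h_22 = 2;  h_23 = 37;  h_24 = 96;  h_25 = 26;  h_26 = 56;  h_27 = 78
  h_28 = 71;  h_29 = 44;  h_30 = 43;  h_31 = 93;  h_32 = 61;  h_33 = 29
  h_34 = 42;  h_35 = 83;  h_36 = 45;  h_37 = 28;  h_38 = 58;  h_39 = 22
  h_40 = 80;  h_41 = 51;  h_42 = 92;  h_43 = 7;  h_44 = 42;  h_45 = 30
  h_46 = 42;  h_47 = 85;  h_48 = 71;  h_49 = 80;  h_50 = 5;  h_51 = 69
  h_52 = 17;  h_53 = 11;  h_54 = 57;  h_55 = 43;  h_56 = 27;  h_57 = 7
  h_58 = 1;  h_59 = 34;  h_60 = 95;  h_61 = 53;  h_62 = 10;  h_63 = 36
  h_64 = 8;  h_65 = 44;  h_66 = 89;  h_67 = 26;  h_68 = 13;  h_69 = 89
  h_70 = 95;  h_71 = 6;  h_72 = 70;  h_73 = 74;  h_74 = 7;  h_75 = 85
  h_76 = 22;  h_77 = 63;  h_78 = 0;  h_79 = 58;  h_80 = 52;  h_81 = 16
  h_82 = 61;  h_83 = 32;  h_84 = 75;  h_85 = 22;  h_86 = 61;  h_87 = 19
  h_88 = 54;  h_89 = 41;  h_90 = 6;  h_91 = 74;  h_92 = 58;  h_93 = 66
  h_94 = 4;  h_95 = 55;  h_96 = 35;  h_97 = 27;  h_98 = 95;  h_99 = 33
  h_100 = 2;  h_101 = 36;  h_102 = 92;  h_103 = 8;  h_104 = 44;  h_105 = 62
  h_106 = 91;  h_107 = 0;  h_108 = 67;  h_109 = 25;  h_110 = 86;  h_111 = 30
  h_112 = 53;  h_113 = 63;  h_114 = 71;  h_115 = 71;  h_116 = 66;  h_117 = 25
  h_118 = 22;  h_119 = 90;  h_120 = 93;  h_121 = 38;  h_122 = 24;  h_123 = 50
  h_124 = 20;  h_125 = 23;  h_126 = 25;  h_127 = 84;  h_128 = 61;  h_129 = 73
  h_130 = 37;  h_131 = 54;  h_132 = 65;  h_133 = 64;  h_134 = 75;  h_135 = 93
  h_136 = 72;  h_137 = 90;  h_138 = 45;  h_139 = 62;  h_140 = 90;  h_141 = 13
  h_142 = 77;  h_143 = 53;  h_144 = 16;  h_145 = 70;  h_146 = 47;  h_147 = 38
  h_148 = 17;  h_149 = 27;  h_150 = 10;  h_151 = 47;  h_152 = 53;  h_153 = 77
  h_154 = 29;  h_155 = 32;  h_156 = 37;  h_157 = 11;  h_158 = 89;  h_159 = 25
  h_160 = 28;  h_161 = 23;  h_162 = 48;  h_163 = 53;  h_164 = 48;  h_165 = 75
  h_166 = 94;  h_167 = 1;  h_168 = 91;  h_169 = 50;  h_170 = 71;  h_171 = 77
  h_172 = 57;  h_173 = 19;  h_174 = 19;  h_175 = 87;  h_176 = 53;  h_177 = 95
  h_178 = 7;  h_179 = 36;  h_180 = 69;  h_181 = 63;  h_182 = 37;  h_183 = 29
  h_184 = 0;  h_185 = 24;  h_186 = 3;  h_187 = 7;  h_188 = 27;  h_189 = 47
  h_190 = 7;  h_191 = 61;  h_192 = 70;  h_193 = 41;  h_194 = 73;  h_195 = 31
  h_196 = 91;  h_197 = 41;  h_198 = 45;  h_199 = 63;  h_200 = 4;  h_201 = 39
  h_202 = 93;  h_203 = 37;  h_204 = 48;  h_205 = 46;  h_206 = 38;  h_207 = 62
  h_208 = 30;  h_209 = 1;  h_210 = 14;  h_211 = 2;  h_212 = 58;  h_213 = 83
  h_214 = 73;  h_215 = 5;  h_216 = 77;  h_217 = 50;  h_218 = 20;  h_219 = 67
  h_220 = 84;  h_221 = 30;  h_222 = 23;  h_223 = 59;  h_224 = 78;  h_225 = 0
  h_226 = 18;  h_227 = 92;  h_228 = 93;  h_229 = 3;  h_230 = 73;  h_231 = 7
  h_232 = 23;  h_233 = 49;  h_234 = 70;  h_235 = 59;  h_236 = 56;  h_237 = 58
  h_238 = 77;  h_239 = 63;  h_240 = 68;  h_241 = 11;  h_242 = 44;  h_243 = 68
  h_244 = 91;  h_245 = 55;  h_246 = 22;  h_247 = 8;  h_248 = 66;  h_249 = 86
  h_250 = 51;  h_251 = 77;  h_252 = 31;  h_253 = 20;  h_254 = 60;  h_255 = 39
  h_256 = 36;  h_257 = 44;  h_258 = 88
h_259 = 10·88 + 3·44 + 14·36 + 77·39 = 57
h_260 = 10·57 + 3·88 + 14·44 + 77·36 = 51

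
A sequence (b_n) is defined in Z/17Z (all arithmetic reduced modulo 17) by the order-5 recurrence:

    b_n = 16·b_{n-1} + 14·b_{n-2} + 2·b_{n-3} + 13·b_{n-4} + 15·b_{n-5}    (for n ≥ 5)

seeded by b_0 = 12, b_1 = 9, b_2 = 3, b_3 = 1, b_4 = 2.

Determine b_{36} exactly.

b_5 = 16·2 + 14·1 + 2·3 + 13·9 + 15·12 = 9
b_6 = 16·9 + 14·2 + 2·1 + 13·3 + 15·9 = 8
b_7 = 16·8 + 14·9 + 2·2 + 13·1 + 15·3 = 10
b_8 = 16·10 + 14·8 + 2·9 + 13·2 + 15·1 = 8
b_9 = 16·8 + 14·10 + 2·8 + 13·9 + 15·2 = 6
b_10 = 16·6 + 14·8 + 2·10 + 13·8 + 15·9 = 8
b_11 = 16·8 + 14·6 + 2·8 + 13·10 + 15·8 = 2
b_12 = 16·2 + 14·8 + 2·6 + 13·8 + 15·10 = 2
b_13 = 16·2 + 14·2 + 2·8 + 13·6 + 15·8 = 2
b_14 = 16·2 + 14·2 + 2·2 + 13·8 + 15·6 = 3
b_15 = 16·3 + 14·2 + 2·2 + 13·2 + 15·8 = 5
b_16 = 16·5 + 14·3 + 2·2 + 13·2 + 15·2 = 12
b_17 = 16·12 + 14·5 + 2·3 + 13·2 + 15·2 = 1
b_18 = 16·1 + 14·12 + 2·5 + 13·3 + 15·2 = 8
b_19 = 16·8 + 14·1 + 2·12 + 13·5 + 15·3 = 4
b_20 = 16·4 + 14·8 + 2·1 + 13·12 + 15·5 = 1
b_21 = 16·1 + 14·4 + 2·8 + 13·1 + 15·12 = 9
b_22 = 16·9 + 14·1 + 2·4 + 13·8 + 15·1 = 13
b_23 = 16·13 + 14·9 + 2·1 + 13·4 + 15·8 = 15
b_24 = 16·15 + 14·13 + 2·9 + 13·1 + 15·4 = 3
b_25 = 16·3 + 14·15 + 2·13 + 13·9 + 15·1 = 8
b_26 = 16·8 + 14·3 + 2·15 + 13·13 + 15·9 = 11
b_27 = 16·11 + 14·8 + 2·3 + 13·15 + 15·13 = 4
b_28 = 16·4 + 14·11 + 2·8 + 13·3 + 15·15 = 5
b_29 = 16·5 + 14·4 + 2·11 + 13·8 + 15·3 = 1
b_30 = 16·1 + 14·5 + 2·4 + 13·11 + 15·8 = 0
b_31 = 16·0 + 14·1 + 2·5 + 13·4 + 15·11 = 3
b_32 = 16·3 + 14·0 + 2·1 + 13·5 + 15·4 = 5
b_33 = 16·5 + 14·3 + 2·0 + 13·1 + 15·5 = 6
b_34 = 16·6 + 14·5 + 2·3 + 13·0 + 15·1 = 0
b_35 = 16·0 + 14·6 + 2·5 + 13·3 + 15·0 = 14
b_36 = 16·14 + 14·0 + 2·6 + 13·5 + 15·3 = 6

6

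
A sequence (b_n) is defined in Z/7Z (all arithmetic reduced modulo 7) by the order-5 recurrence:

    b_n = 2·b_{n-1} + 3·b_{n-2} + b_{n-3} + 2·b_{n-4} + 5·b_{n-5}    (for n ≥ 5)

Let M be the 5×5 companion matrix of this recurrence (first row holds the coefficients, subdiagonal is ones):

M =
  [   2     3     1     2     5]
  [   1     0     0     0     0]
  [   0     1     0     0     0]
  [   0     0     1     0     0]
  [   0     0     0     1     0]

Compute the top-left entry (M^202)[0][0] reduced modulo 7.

5

(M^202)[0][0] is the top entry after applying M 202 times to the unit state (1, 0, 0, 0, 0). Equivalently it is h_{206} for the auxiliary sequence (h_n) obeying the same recurrence with h_4 = 1 and h_i = 0 for 0 ≤ i < 4:
h_5 = 2·1 + 3·0 + 1·0 + 2·0 + 5·0 = 2
h_6 = 2·2 + 3·1 + 1·0 + 2·0 + 5·0 = 0
h_7 = 2·0 + 3·2 + 1·1 + 2·0 + 5·0 = 0
h_8 = 2·0 + 3·0 + 1·2 + 2·1 + 5·0 = 4
h_9 = 2·4 + 3·0 + 1·0 + 2·2 + 5·1 = 3
h_10 = 2·3 + 3·4 + 1·0 + 2·0 + 5·2 = 0
Continuing the recurrence:
  h_11 = 6;  h_12 = 2;  h_13 = 6;  h_14 = 4;  h_15 = 5;  h_16 = 6
  h_17 = 4;  h_18 = 6;  h_19 = 4;  h_20 = 4;  h_21 = 1;  h_22 = 1
  h_23 = 5;  h_24 = 0;  h_25 = 3;  h_26 = 4;  h_27 = 4;  h_28 = 6
  h_29 = 6;  h_30 = 1;  h_31 = 5;  h_32 = 2;  h_33 = 6;  h_34 = 6
  h_35 = 5;  h_36 = 0;  h_37 = 1;  h_38 = 0;  h_39 = 1;  h_40 = 0
  h_41 = 5;  h_42 = 2;  h_43 = 0;  h_44 = 2;  h_45 = 2;  h_46 = 4
  h_47 = 5;  h_48 = 0;  h_49 = 5;  h_50 = 5;  h_51 = 6;  h_52 = 1
  h_53 = 0;  h_54 = 2;  h_55 = 0;  h_56 = 3;  h_57 = 6;  h_58 = 4
  h_59 = 4;  h_60 = 4;  h_61 = 2;  h_62 = 2;  h_63 = 0;  h_64 = 1
  h_65 = 0;  h_66 = 3;  h_67 = 3;  h_68 = 3;  h_69 = 2;  h_70 = 1
  h_71 = 4;  h_72 = 6;  h_73 = 2;  h_74 = 3;  h_75 = 3;  h_76 = 0
  h_77 = 4;  h_78 = 6;  h_79 = 3;  h_80 = 1;  h_81 = 4;  h_82 = 4
  h_83 = 1;  h_84 = 0;  h_85 = 6;  h_86 = 6;  h_87 = 3;  h_88 = 0
  h_89 = 6;  h_90 = 1;  h_91 = 0;  h_92 = 3;  h_93 = 5;  h_94 = 2
  h_95 = 6;  h_96 = 1;  h_97 = 5;  h_98 = 6;  h_99 = 1;  h_100 = 1
  h_101 = 5;  h_102 = 2;  h_103 = 3;  h_104 = 3;  h_105 = 4;  h_106 = 0
  h_107 = 3;  h_108 = 3;  h_109 = 3;  h_110 = 3;  h_111 = 3;  h_112 = 4
  h_113 = 6;  h_114 = 6;  h_115 = 6;  h_116 = 3;  h_117 = 6;  h_118 = 6
  h_119 = 5;  h_120 = 0;  h_121 = 6;  h_122 = 3;  h_123 = 1;  h_124 = 0
  h_125 = 4;  h_126 = 3;  h_127 = 0;  h_128 = 4;  h_129 = 5;  h_130 = 6
  h_131 = 4;  h_132 = 4;  h_133 = 0;  h_134 = 4;  h_135 = 1;  h_136 = 0
  h_137 = 6;  h_138 = 0;  h_139 = 5;  h_140 = 0;  h_141 = 6;  h_142 = 5
  h_143 = 3;  h_144 = 3;  h_145 = 4;  h_146 = 4;  h_147 = 5;  h_148 = 5
  h_149 = 3;  h_150 = 5;  h_151 = 5;  h_152 = 0;  h_153 = 2;  h_154 = 6
  h_155 = 4;  h_156 = 4;  h_157 = 2;  h_158 = 0;  h_159 = 6;  h_160 = 0
  h_161 = 0;  h_162 = 2;  h_163 = 2;  h_164 = 5;  h_165 = 4;  h_166 = 1
  h_167 = 5;  h_168 = 2;  h_169 = 4;  h_170 = 6;  h_171 = 6;  h_172 = 0
  h_173 = 0;  h_174 = 3;  h_175 = 6;  h_176 = 2;  h_177 = 4;  h_178 = 5
  h_179 = 2;  h_180 = 1;  h_181 = 3;  h_182 = 6;  h_183 = 2;  h_184 = 2
  h_185 = 6;  h_186 = 5;  h_187 = 1;  h_188 = 2;  h_189 = 6;  h_190 = 3
  h_191 = 4;  h_192 = 4;  h_193 = 3;  h_194 = 2;  h_195 = 5;  h_196 = 5
  h_197 = 4;  h_198 = 5;  h_199 = 5;  h_200 = 1;  h_201 = 6;  h_202 = 1
  h_203 = 0;  h_204 = 1
h_205 = 2·1 + 3·0 + 1·1 + 2·6 + 5·1 = 6
h_206 = 2·6 + 3·1 + 1·0 + 2·1 + 5·6 = 5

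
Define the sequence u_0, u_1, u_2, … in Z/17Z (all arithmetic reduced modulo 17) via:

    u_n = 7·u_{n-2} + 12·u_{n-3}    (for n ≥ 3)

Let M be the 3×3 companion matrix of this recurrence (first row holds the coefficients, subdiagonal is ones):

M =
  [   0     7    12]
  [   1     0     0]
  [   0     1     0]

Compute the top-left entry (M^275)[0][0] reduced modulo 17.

(M^275)[0][0] is the top entry after applying M 275 times to the unit state (1, 0, 0). Equivalently it is h_{277} for the auxiliary sequence (h_n) obeying the same recurrence with h_2 = 1 and h_i = 0 for 0 ≤ i < 2:
h_3 = 0·1 + 7·0 + 12·0 = 0
h_4 = 0·0 + 7·1 + 12·0 = 7
h_5 = 0·7 + 7·0 + 12·1 = 12
h_6 = 0·12 + 7·7 + 12·0 = 15
h_7 = 0·15 + 7·12 + 12·7 = 15
h_8 = 0·15 + 7·15 + 12·12 = 11
Continuing the recurrence:
  h_9 = 13;  h_10 = 2;  h_11 = 2;  h_12 = 0;  h_13 = 4;  h_14 = 7
  h_15 = 11;  h_16 = 12;  h_17 = 8;  h_18 = 12;  h_19 = 13;  h_20 = 10
  h_21 = 14;  h_22 = 5;  h_23 = 14;  h_24 = 16;  h_25 = 5;  h_26 = 8
  h_27 = 6;  h_28 = 14;  h_29 = 2;  h_30 = 0;  h_31 = 12;  h_32 = 7
  h_33 = 16;  h_34 = 6;  h_35 = 9;  h_36 = 13;  h_37 = 16;  h_38 = 12
  h_39 = 13;  h_40 = 4;  h_41 = 14;  h_42 = 14;  h_43 = 10;  h_44 = 11
  h_45 = 0;  h_46 = 10;  h_47 = 13;  h_48 = 2;  h_49 = 7;  h_50 = 0
  h_51 = 5;  h_52 = 16;  h_53 = 1;  h_54 = 2;  h_55 = 12;  h_56 = 9
  h_57 = 6;  h_58 = 3;  h_59 = 14;  h_60 = 8;  h_61 = 15;  h_62 = 3
  h_63 = 14;  h_64 = 14;  h_65 = 15;  h_66 = 11;  h_67 = 1;  h_68 = 2
  h_69 = 3;  h_70 = 9;  h_71 = 11;  h_72 = 14;  h_73 = 15;  h_74 = 9
  h_75 = 1;  h_76 = 5;  h_77 = 13;  h_78 = 13;  h_79 = 15;  h_80 = 9
  h_81 = 6;  h_82 = 5;  h_83 = 14;  h_84 = 5;  h_85 = 5;  h_86 = 16
  h_87 = 10;  h_88 = 2;  h_89 = 7;  h_90 = 15;  h_91 = 5;  h_92 = 2
  h_93 = 11;  h_94 = 6;  h_95 = 16;  h_96 = 4;  h_97 = 14;  h_98 = 16
  h_99 = 10;  h_100 = 8;  h_101 = 7;  h_102 = 6;  h_103 = 9;  h_104 = 7
  h_105 = 16;  h_106 = 4;  h_107 = 9;  h_108 = 16;  h_109 = 9;  h_110 = 16
  h_111 = 0;  h_112 = 16;  h_113 = 5;  h_114 = 10;  h_115 = 6;  h_116 = 11
  h_117 = 9;  h_118 = 13;  h_119 = 8;  h_120 = 12;  h_121 = 8;  h_122 = 10
  h_123 = 13;  h_124 = 13;  h_125 = 7;  h_126 = 9;  h_127 = 1;  h_128 = 11
  h_129 = 13;  h_130 = 4;  h_131 = 2;  h_132 = 14;  h_133 = 11;  h_134 = 3
  h_135 = 7;  h_136 = 0;  h_137 = 0;  h_138 = 16;  h_139 = 0;  h_140 = 10
  h_141 = 5;  h_142 = 2;  h_143 = 2;  h_144 = 6;  h_145 = 4;  h_146 = 15
  h_147 = 15;  h_148 = 0;  h_149 = 13;  h_150 = 10;  h_151 = 6;  h_152 = 5
  h_153 = 9;  h_154 = 5;  h_155 = 4;  h_156 = 7;  h_157 = 3;  h_158 = 12
  h_159 = 3;  h_160 = 1;  h_161 = 12;  h_162 = 9;  h_163 = 11;  h_164 = 3
  h_165 = 15;  h_166 = 0;  h_167 = 5;  h_168 = 10;  h_169 = 1;  h_170 = 11
  h_171 = 8;  h_172 = 4;  h_173 = 1;  h_174 = 5;  h_175 = 4;  h_176 = 13
  h_177 = 3;  h_178 = 3;  h_179 = 7;  h_180 = 6;  h_181 = 0;  h_182 = 7
  h_183 = 4;  h_184 = 15;  h_185 = 10;  h_186 = 0;  h_187 = 12;  h_188 = 1
  h_189 = 16;  h_190 = 15;  h_191 = 5;  h_192 = 8;  h_193 = 11;  h_194 = 14
  h_195 = 3;  h_196 = 9;  h_197 = 2;  h_198 = 14;  h_199 = 3;  h_200 = 3
  h_201 = 2;  h_202 = 6;  h_203 = 16;  h_204 = 15;  h_205 = 14;  h_206 = 8
  h_207 = 6;  h_208 = 3;  h_209 = 2;  h_210 = 8;  h_211 = 16;  h_212 = 12
  h_213 = 4;  h_214 = 4;  h_215 = 2;  h_216 = 8;  h_217 = 11;  h_218 = 12
  h_219 = 3;  h_220 = 12;  h_221 = 12;  h_222 = 1;  h_223 = 7;  h_224 = 15
  h_225 = 10;  h_226 = 2;  h_227 = 12;  h_228 = 15;  h_229 = 6;  h_230 = 11
  h_231 = 1;  h_232 = 13;  h_233 = 3;  h_234 = 1;  h_235 = 7;  h_236 = 9
  h_237 = 10;  h_238 = 11;  h_239 = 8;  h_240 = 10;  h_241 = 1;  h_242 = 13
  h_243 = 8;  h_244 = 1;  h_245 = 8;  h_246 = 1;  h_247 = 0;  h_248 = 1
  h_249 = 12;  h_250 = 7;  h_251 = 11;  h_252 = 6;  h_253 = 8;  h_254 = 4
  h_255 = 9;  h_256 = 5;  h_257 = 9;  h_258 = 7;  h_259 = 4;  h_260 = 4
  h_261 = 10;  h_262 = 8;  h_263 = 16;  h_264 = 6;  h_265 = 4;  h_266 = 13
  h_267 = 15;  h_268 = 3;  h_269 = 6;  h_270 = 14;  h_271 = 10;  h_272 = 0
  h_273 = 0;  h_274 = 1;  h_275 = 0
h_276 = 0·0 + 7·1 + 12·0 = 7
h_277 = 0·7 + 7·0 + 12·1 = 12

12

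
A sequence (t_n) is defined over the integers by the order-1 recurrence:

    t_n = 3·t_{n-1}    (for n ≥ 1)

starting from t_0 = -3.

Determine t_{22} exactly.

-94143178827

t_1 = 3·-3 = -9
t_2 = 3·-9 = -27
t_3 = 3·-27 = -81
t_4 = 3·-81 = -243
t_5 = 3·-243 = -729
t_6 = 3·-729 = -2187
t_7 = 3·-2187 = -6561
t_8 = 3·-6561 = -19683
t_9 = 3·-19683 = -59049
t_10 = 3·-59049 = -177147
t_11 = 3·-177147 = -531441
t_12 = 3·-531441 = -1594323
t_13 = 3·-1594323 = -4782969
t_14 = 3·-4782969 = -14348907
t_15 = 3·-14348907 = -43046721
t_16 = 3·-43046721 = -129140163
t_17 = 3·-129140163 = -387420489
t_18 = 3·-387420489 = -1162261467
t_19 = 3·-1162261467 = -3486784401
t_20 = 3·-3486784401 = -10460353203
t_21 = 3·-10460353203 = -31381059609
t_22 = 3·-31381059609 = -94143178827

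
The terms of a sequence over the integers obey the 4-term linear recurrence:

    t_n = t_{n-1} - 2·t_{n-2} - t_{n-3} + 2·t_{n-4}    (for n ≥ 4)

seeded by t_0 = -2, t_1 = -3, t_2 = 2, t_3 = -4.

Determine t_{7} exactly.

36

t_4 = 1·-4 + -2·2 + -1·-3 + 2·-2 = -9
t_5 = 1·-9 + -2·-4 + -1·2 + 2·-3 = -9
t_6 = 1·-9 + -2·-9 + -1·-4 + 2·2 = 17
t_7 = 1·17 + -2·-9 + -1·-9 + 2·-4 = 36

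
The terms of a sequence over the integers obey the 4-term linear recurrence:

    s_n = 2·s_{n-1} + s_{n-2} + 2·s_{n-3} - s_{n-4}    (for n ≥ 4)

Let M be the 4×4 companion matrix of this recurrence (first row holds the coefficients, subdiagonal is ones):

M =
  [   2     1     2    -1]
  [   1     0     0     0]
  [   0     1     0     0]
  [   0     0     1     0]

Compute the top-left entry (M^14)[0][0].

544577

(M^14)[0][0] is the top entry after applying M 14 times to the unit state (1, 0, 0, 0). Equivalently it is h_{17} for the auxiliary sequence (h_n) obeying the same recurrence with h_3 = 1 and h_i = 0 for 0 ≤ i < 3:
h_4 = 2·1 + 1·0 + 2·0 + -1·0 = 2
h_5 = 2·2 + 1·1 + 2·0 + -1·0 = 5
h_6 = 2·5 + 1·2 + 2·1 + -1·0 = 14
h_7 = 2·14 + 1·5 + 2·2 + -1·1 = 36
h_8 = 2·36 + 1·14 + 2·5 + -1·2 = 94
h_9 = 2·94 + 1·36 + 2·14 + -1·5 = 247
h_10 = 2·247 + 1·94 + 2·36 + -1·14 = 646
h_11 = 2·646 + 1·247 + 2·94 + -1·36 = 1691
h_12 = 2·1691 + 1·646 + 2·247 + -1·94 = 4428
h_13 = 2·4428 + 1·1691 + 2·646 + -1·247 = 11592
h_14 = 2·11592 + 1·4428 + 2·1691 + -1·646 = 30348
h_15 = 2·30348 + 1·11592 + 2·4428 + -1·1691 = 79453
h_16 = 2·79453 + 1·30348 + 2·11592 + -1·4428 = 208010
h_17 = 2·208010 + 1·79453 + 2·30348 + -1·11592 = 544577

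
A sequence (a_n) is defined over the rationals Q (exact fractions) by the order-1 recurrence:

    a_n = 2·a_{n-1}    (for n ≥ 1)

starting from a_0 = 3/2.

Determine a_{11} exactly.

3072

a_1 = 2·3/2 = 3
a_2 = 2·3 = 6
a_3 = 2·6 = 12
a_4 = 2·12 = 24
a_5 = 2·24 = 48
a_6 = 2·48 = 96
a_7 = 2·96 = 192
a_8 = 2·192 = 384
a_9 = 2·384 = 768
a_10 = 2·768 = 1536
a_11 = 2·1536 = 3072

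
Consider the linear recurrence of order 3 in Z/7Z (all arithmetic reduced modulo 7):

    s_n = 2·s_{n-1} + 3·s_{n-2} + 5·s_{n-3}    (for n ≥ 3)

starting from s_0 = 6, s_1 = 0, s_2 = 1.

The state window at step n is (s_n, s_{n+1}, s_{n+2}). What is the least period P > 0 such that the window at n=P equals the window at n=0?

n=0: window = (6, 0, 1)
n=1: window = (0, 1, 4)
n=2: window = (1, 4, 4)
n=3: window = (4, 4, 4)
n=4: window = (4, 4, 5)
n=5: window = (4, 5, 0)
n=6: window = (5, 0, 0)
n=7: window = (0, 0, 4)
n=8: window = (0, 4, 1)
n=9: window = (4, 1, 0)
n=10: window = (1, 0, 2)
n=11: window = (0, 2, 2)
n=12: window = (2, 2, 3)
n=13: window = (2, 3, 1)
n=14: window = (3, 1, 0)
n=15: window = (1, 0, 4)
n=16: window = (0, 4, 6)
n=17: window = (4, 6, 3)
n=18: window = (6, 3, 2)
n=19: window = (3, 2, 1)
n=20: window = (2, 1, 2)
n=21: window = (1, 2, 3)
n=22: window = (2, 3, 3)
n=23: window = (3, 3, 4)
n=24: window = (3, 4, 4)
n=25: window = (4, 4, 0)
n=26: window = (4, 0, 4)
n=27: window = (0, 4, 0)
n=28: window = (4, 0, 5)
n=29: window = (0, 5, 2)
n=30: window = (5, 2, 5)
n=31: window = (2, 5, 6)
n=32: window = (5, 6, 2)
n=33: window = (6, 2, 5)
n=34: window = (2, 5, 4)
n=35: window = (5, 4, 5)
n=36: window = (4, 5, 5)
n=37: window = (5, 5, 3)
n=38: window = (5, 3, 4)
n=39: window = (3, 4, 0)
n=40: window = (4, 0, 6)
…
n=340: window = (3, 5, 6)
n=341: window = (5, 6, 0)
n=342: window = (6, 0, 1)
window at n=342 equals window at n=0 → period = 342

342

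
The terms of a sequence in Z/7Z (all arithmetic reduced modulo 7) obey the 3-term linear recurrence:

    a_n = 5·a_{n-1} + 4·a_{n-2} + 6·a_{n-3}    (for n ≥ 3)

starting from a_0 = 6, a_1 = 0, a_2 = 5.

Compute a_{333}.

2

a_3 = 5·5 + 4·0 + 6·6 = 5
a_4 = 5·5 + 4·5 + 6·0 = 3
a_5 = 5·3 + 4·5 + 6·5 = 2
a_6 = 5·2 + 4·3 + 6·5 = 3
a_7 = 5·3 + 4·2 + 6·3 = 6
a_8 = 5·6 + 4·3 + 6·2 = 5
a_9 = 5·5 + 4·6 + 6·3 = 4
a_10 = 5·4 + 4·5 + 6·6 = 6
a_11 = 5·6 + 4·4 + 6·5 = 6
a_12 = 5·6 + 4·6 + 6·4 = 1
a_13 = 5·1 + 4·6 + 6·6 = 2
a_14 = 5·2 + 4·1 + 6·6 = 1
a_15 = 5·1 + 4·2 + 6·1 = 5
a_16 = 5·5 + 4·1 + 6·2 = 6
a_17 = 5·6 + 4·5 + 6·1 = 0
a_18 = 5·0 + 4·6 + 6·5 = 5
(a_16, a_17, a_18) = (6, 0, 5) = (a_0, a_1, a_2), so the sequence has period 16.
333 ≡ 13 (mod 16), hence a_333 = a_13 = 2.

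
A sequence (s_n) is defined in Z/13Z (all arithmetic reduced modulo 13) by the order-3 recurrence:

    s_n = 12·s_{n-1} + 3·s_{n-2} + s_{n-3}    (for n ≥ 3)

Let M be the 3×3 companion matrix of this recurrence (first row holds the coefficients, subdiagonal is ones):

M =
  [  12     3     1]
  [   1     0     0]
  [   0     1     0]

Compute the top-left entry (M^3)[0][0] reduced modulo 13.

7

(M^3)[0][0] is the top entry after applying M 3 times to the unit state (1, 0, 0). Equivalently it is h_{5} for the auxiliary sequence (h_n) obeying the same recurrence with h_2 = 1 and h_i = 0 for 0 ≤ i < 2:
h_3 = 12·1 + 3·0 + 1·0 = 12
h_4 = 12·12 + 3·1 + 1·0 = 4
h_5 = 12·4 + 3·12 + 1·1 = 7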